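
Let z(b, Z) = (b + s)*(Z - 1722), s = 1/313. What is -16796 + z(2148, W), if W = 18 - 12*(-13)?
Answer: -1046016248/313 ≈ -3.3419e+6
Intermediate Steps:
s = 1/313 ≈ 0.0031949
W = 174 (W = 18 + 156 = 174)
z(b, Z) = (-1722 + Z)*(1/313 + b) (z(b, Z) = (b + 1/313)*(Z - 1722) = (1/313 + b)*(-1722 + Z) = (-1722 + Z)*(1/313 + b))
-16796 + z(2148, W) = -16796 + (-1722/313 - 1722*2148 + (1/313)*174 + 174*2148) = -16796 + (-1722/313 - 3698856 + 174/313 + 373752) = -16796 - 1040759100/313 = -1046016248/313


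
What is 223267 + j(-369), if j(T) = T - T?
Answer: 223267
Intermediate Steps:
j(T) = 0
223267 + j(-369) = 223267 + 0 = 223267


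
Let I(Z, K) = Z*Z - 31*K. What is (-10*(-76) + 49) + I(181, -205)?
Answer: 39925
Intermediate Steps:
I(Z, K) = Z**2 - 31*K
(-10*(-76) + 49) + I(181, -205) = (-10*(-76) + 49) + (181**2 - 31*(-205)) = (760 + 49) + (32761 + 6355) = 809 + 39116 = 39925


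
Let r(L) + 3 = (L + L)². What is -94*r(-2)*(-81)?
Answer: 98982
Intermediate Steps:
r(L) = -3 + 4*L² (r(L) = -3 + (L + L)² = -3 + (2*L)² = -3 + 4*L²)
-94*r(-2)*(-81) = -94*(-3 + 4*(-2)²)*(-81) = -94*(-3 + 4*4)*(-81) = -94*(-3 + 16)*(-81) = -94*13*(-81) = -1222*(-81) = 98982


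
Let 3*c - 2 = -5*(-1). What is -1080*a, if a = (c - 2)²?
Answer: -120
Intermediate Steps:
c = 7/3 (c = ⅔ + (-5*(-1))/3 = ⅔ + (⅓)*5 = ⅔ + 5/3 = 7/3 ≈ 2.3333)
a = ⅑ (a = (7/3 - 2)² = (⅓)² = ⅑ ≈ 0.11111)
-1080*a = -1080*⅑ = -120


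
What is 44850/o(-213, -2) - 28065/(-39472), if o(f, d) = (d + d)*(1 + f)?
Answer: 112132395/2092016 ≈ 53.600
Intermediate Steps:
o(f, d) = 2*d*(1 + f) (o(f, d) = (2*d)*(1 + f) = 2*d*(1 + f))
44850/o(-213, -2) - 28065/(-39472) = 44850/((2*(-2)*(1 - 213))) - 28065/(-39472) = 44850/((2*(-2)*(-212))) - 28065*(-1/39472) = 44850/848 + 28065/39472 = 44850*(1/848) + 28065/39472 = 22425/424 + 28065/39472 = 112132395/2092016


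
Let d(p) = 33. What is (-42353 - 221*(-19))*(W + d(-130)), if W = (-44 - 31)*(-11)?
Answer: -32736132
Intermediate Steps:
W = 825 (W = -75*(-11) = 825)
(-42353 - 221*(-19))*(W + d(-130)) = (-42353 - 221*(-19))*(825 + 33) = (-42353 + 4199)*858 = -38154*858 = -32736132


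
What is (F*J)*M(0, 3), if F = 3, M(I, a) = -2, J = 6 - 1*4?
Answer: -12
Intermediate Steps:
J = 2 (J = 6 - 4 = 2)
(F*J)*M(0, 3) = (3*2)*(-2) = 6*(-2) = -12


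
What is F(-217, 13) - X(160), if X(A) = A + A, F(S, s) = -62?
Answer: -382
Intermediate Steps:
X(A) = 2*A
F(-217, 13) - X(160) = -62 - 2*160 = -62 - 1*320 = -62 - 320 = -382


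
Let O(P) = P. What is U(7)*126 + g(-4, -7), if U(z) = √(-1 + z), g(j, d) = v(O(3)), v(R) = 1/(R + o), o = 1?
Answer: ¼ + 126*√6 ≈ 308.89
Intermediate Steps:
v(R) = 1/(1 + R) (v(R) = 1/(R + 1) = 1/(1 + R))
g(j, d) = ¼ (g(j, d) = 1/(1 + 3) = 1/4 = ¼)
U(7)*126 + g(-4, -7) = √(-1 + 7)*126 + ¼ = √6*126 + ¼ = 126*√6 + ¼ = ¼ + 126*√6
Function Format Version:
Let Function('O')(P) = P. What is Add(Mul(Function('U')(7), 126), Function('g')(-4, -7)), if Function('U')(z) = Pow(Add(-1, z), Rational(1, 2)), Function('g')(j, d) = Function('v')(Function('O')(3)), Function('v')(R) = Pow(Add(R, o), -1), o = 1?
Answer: Add(Rational(1, 4), Mul(126, Pow(6, Rational(1, 2)))) ≈ 308.89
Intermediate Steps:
Function('v')(R) = Pow(Add(1, R), -1) (Function('v')(R) = Pow(Add(R, 1), -1) = Pow(Add(1, R), -1))
Function('g')(j, d) = Rational(1, 4) (Function('g')(j, d) = Pow(Add(1, 3), -1) = Pow(4, -1) = Rational(1, 4))
Add(Mul(Function('U')(7), 126), Function('g')(-4, -7)) = Add(Mul(Pow(Add(-1, 7), Rational(1, 2)), 126), Rational(1, 4)) = Add(Mul(Pow(6, Rational(1, 2)), 126), Rational(1, 4)) = Add(Mul(126, Pow(6, Rational(1, 2))), Rational(1, 4)) = Add(Rational(1, 4), Mul(126, Pow(6, Rational(1, 2))))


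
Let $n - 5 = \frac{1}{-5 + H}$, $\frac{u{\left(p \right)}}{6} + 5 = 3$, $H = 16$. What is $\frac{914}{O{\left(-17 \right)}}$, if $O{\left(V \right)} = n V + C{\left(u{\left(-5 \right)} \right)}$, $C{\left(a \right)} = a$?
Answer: $- \frac{5027}{542} \approx -9.2749$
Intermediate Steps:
$u{\left(p \right)} = -12$ ($u{\left(p \right)} = -30 + 6 \cdot 3 = -30 + 18 = -12$)
$n = \frac{56}{11}$ ($n = 5 + \frac{1}{-5 + 16} = 5 + \frac{1}{11} = \frac{56}{11} \approx 5.0909$)
$O{\left(V \right)} = -12 + \frac{56 V}{11}$ ($O{\left(V \right)} = \frac{56 V}{11} - 12 = -12 + \frac{56 V}{11}$)
$\frac{914}{O{\left(-17 \right)}} = \frac{914}{-12 + \frac{56}{11} \left(-17\right)} = \frac{914}{-12 - \frac{952}{11}} = \frac{914}{- \frac{1084}{11}} = 914 \left(- \frac{11}{1084}\right) = - \frac{5027}{542}$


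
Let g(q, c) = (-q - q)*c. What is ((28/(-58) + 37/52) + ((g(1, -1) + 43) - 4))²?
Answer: 3865481929/2274064 ≈ 1699.8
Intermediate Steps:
g(q, c) = -2*c*q (g(q, c) = (-2*q)*c = -2*c*q)
((28/(-58) + 37/52) + ((g(1, -1) + 43) - 4))² = ((28/(-58) + 37/52) + ((-2*(-1)*1 + 43) - 4))² = ((28*(-1/58) + 37*(1/52)) + ((2 + 43) - 4))² = ((-14/29 + 37/52) + (45 - 4))² = (345/1508 + 41)² = (62173/1508)² = 3865481929/2274064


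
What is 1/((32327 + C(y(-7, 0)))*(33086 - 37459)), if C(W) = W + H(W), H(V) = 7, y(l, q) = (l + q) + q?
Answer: -1/141365971 ≈ -7.0738e-9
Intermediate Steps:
y(l, q) = l + 2*q
C(W) = 7 + W (C(W) = W + 7 = 7 + W)
1/((32327 + C(y(-7, 0)))*(33086 - 37459)) = 1/((32327 + (7 + (-7 + 2*0)))*(33086 - 37459)) = 1/((32327 + (7 + (-7 + 0)))*(-4373)) = 1/((32327 + (7 - 7))*(-4373)) = 1/((32327 + 0)*(-4373)) = 1/(32327*(-4373)) = 1/(-141365971) = -1/141365971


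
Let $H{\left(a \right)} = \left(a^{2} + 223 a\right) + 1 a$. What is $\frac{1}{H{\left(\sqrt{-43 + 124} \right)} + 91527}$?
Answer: $\frac{1}{93624} \approx 1.0681 \cdot 10^{-5}$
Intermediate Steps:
$H{\left(a \right)} = a^{2} + 224 a$ ($H{\left(a \right)} = \left(a^{2} + 223 a\right) + a = a^{2} + 224 a$)
$\frac{1}{H{\left(\sqrt{-43 + 124} \right)} + 91527} = \frac{1}{\sqrt{-43 + 124} \left(224 + \sqrt{-43 + 124}\right) + 91527} = \frac{1}{\sqrt{81} \left(224 + \sqrt{81}\right) + 91527} = \frac{1}{9 \left(224 + 9\right) + 91527} = \frac{1}{9 \cdot 233 + 91527} = \frac{1}{2097 + 91527} = \frac{1}{93624}$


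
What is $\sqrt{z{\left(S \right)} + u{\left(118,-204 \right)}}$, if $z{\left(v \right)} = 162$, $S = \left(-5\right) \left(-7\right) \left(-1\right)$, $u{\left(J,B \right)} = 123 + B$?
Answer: $9$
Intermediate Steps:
$S = -35$ ($S = 35 \left(-1\right) = -35$)
$\sqrt{z{\left(S \right)} + u{\left(118,-204 \right)}} = \sqrt{162 + \left(123 - 204\right)} = \sqrt{162 - 81} = \sqrt{81} = 9$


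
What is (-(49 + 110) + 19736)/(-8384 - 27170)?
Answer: -19577/35554 ≈ -0.55063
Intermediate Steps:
(-(49 + 110) + 19736)/(-8384 - 27170) = (-1*159 + 19736)/(-35554) = (-159 + 19736)*(-1/35554) = 19577*(-1/35554) = -19577/35554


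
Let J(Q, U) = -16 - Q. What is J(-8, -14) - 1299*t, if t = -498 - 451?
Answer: 1232743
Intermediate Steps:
t = -949
J(-8, -14) - 1299*t = (-16 - 1*(-8)) - 1299*(-949) = (-16 + 8) + 1232751 = -8 + 1232751 = 1232743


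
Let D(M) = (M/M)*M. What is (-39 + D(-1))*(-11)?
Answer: 440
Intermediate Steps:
D(M) = M (D(M) = 1*M = M)
(-39 + D(-1))*(-11) = (-39 - 1)*(-11) = -40*(-11) = 440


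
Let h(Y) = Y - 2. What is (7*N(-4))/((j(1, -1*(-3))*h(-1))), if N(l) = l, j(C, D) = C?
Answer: 28/3 ≈ 9.3333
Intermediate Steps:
h(Y) = -2 + Y
(7*N(-4))/((j(1, -1*(-3))*h(-1))) = (7*(-4))/((1*(-2 - 1))) = -28/(1*(-3)) = -28/(-3) = -28*(-⅓) = 28/3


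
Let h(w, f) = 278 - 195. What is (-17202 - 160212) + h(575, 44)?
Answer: -177331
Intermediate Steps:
h(w, f) = 83
(-17202 - 160212) + h(575, 44) = (-17202 - 160212) + 83 = -177414 + 83 = -177331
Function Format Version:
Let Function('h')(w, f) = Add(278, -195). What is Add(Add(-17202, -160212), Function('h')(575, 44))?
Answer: -177331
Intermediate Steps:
Function('h')(w, f) = 83
Add(Add(-17202, -160212), Function('h')(575, 44)) = Add(Add(-17202, -160212), 83) = Add(-177414, 83) = -177331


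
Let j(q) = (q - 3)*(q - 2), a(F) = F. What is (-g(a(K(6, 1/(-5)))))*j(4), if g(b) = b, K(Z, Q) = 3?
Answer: -6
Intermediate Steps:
j(q) = (-3 + q)*(-2 + q)
(-g(a(K(6, 1/(-5)))))*j(4) = (-1*3)*(6 + 4² - 5*4) = -3*(6 + 16 - 20) = -3*2 = -6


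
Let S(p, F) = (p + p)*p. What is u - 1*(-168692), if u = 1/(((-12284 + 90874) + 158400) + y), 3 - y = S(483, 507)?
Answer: 38729152819/229585 ≈ 1.6869e+5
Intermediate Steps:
S(p, F) = 2*p**2 (S(p, F) = (2*p)*p = 2*p**2)
y = -466575 (y = 3 - 2*483**2 = 3 - 2*233289 = 3 - 1*466578 = 3 - 466578 = -466575)
u = -1/229585 (u = 1/(((-12284 + 90874) + 158400) - 466575) = 1/((78590 + 158400) - 466575) = 1/(236990 - 466575) = 1/(-229585) = -1/229585 ≈ -4.3557e-6)
u - 1*(-168692) = -1/229585 - 1*(-168692) = -1/229585 + 168692 = 38729152819/229585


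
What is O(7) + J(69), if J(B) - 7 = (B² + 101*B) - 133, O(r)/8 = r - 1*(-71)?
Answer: 12228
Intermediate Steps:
O(r) = 568 + 8*r (O(r) = 8*(r - 1*(-71)) = 8*(r + 71) = 8*(71 + r) = 568 + 8*r)
J(B) = -126 + B² + 101*B (J(B) = 7 + ((B² + 101*B) - 133) = 7 + (-133 + B² + 101*B) = -126 + B² + 101*B)
O(7) + J(69) = (568 + 8*7) + (-126 + 69² + 101*69) = (568 + 56) + (-126 + 4761 + 6969) = 624 + 11604 = 12228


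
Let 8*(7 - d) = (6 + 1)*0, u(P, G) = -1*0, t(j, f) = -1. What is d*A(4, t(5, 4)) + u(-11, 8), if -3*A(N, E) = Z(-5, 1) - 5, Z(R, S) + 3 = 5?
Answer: 7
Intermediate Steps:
u(P, G) = 0
Z(R, S) = 2 (Z(R, S) = -3 + 5 = 2)
A(N, E) = 1 (A(N, E) = -(2 - 5)/3 = -⅓*(-3) = 1)
d = 7 (d = 7 - (6 + 1)*0/8 = 7 - 7*0/8 = 7 - ⅛*0 = 7 + 0 = 7)
d*A(4, t(5, 4)) + u(-11, 8) = 7*1 + 0 = 7 + 0 = 7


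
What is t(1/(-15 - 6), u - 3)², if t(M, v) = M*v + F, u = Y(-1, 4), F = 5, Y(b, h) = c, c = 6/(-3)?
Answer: 12100/441 ≈ 27.438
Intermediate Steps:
c = -2 (c = 6*(-⅓) = -2)
Y(b, h) = -2
u = -2
t(M, v) = 5 + M*v (t(M, v) = M*v + 5 = 5 + M*v)
t(1/(-15 - 6), u - 3)² = (5 + (-2 - 3)/(-15 - 6))² = (5 - 5/(-21))² = (5 - 1/21*(-5))² = (5 + 5/21)² = (110/21)² = 12100/441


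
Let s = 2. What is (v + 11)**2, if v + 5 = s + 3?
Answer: 121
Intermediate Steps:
v = 0 (v = -5 + (2 + 3) = -5 + 5 = 0)
(v + 11)**2 = (0 + 11)**2 = 11**2 = 121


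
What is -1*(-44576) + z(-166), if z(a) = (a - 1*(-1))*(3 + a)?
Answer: 71471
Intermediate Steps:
z(a) = (1 + a)*(3 + a) (z(a) = (a + 1)*(3 + a) = (1 + a)*(3 + a))
-1*(-44576) + z(-166) = -1*(-44576) + (3 + (-166)² + 4*(-166)) = 44576 + (3 + 27556 - 664) = 44576 + 26895 = 71471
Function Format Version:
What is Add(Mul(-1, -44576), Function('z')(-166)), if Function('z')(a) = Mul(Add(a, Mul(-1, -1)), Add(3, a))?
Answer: 71471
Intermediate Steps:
Function('z')(a) = Mul(Add(1, a), Add(3, a)) (Function('z')(a) = Mul(Add(a, 1), Add(3, a)) = Mul(Add(1, a), Add(3, a)))
Add(Mul(-1, -44576), Function('z')(-166)) = Add(Mul(-1, -44576), Add(3, Pow(-166, 2), Mul(4, -166))) = Add(44576, Add(3, 27556, -664)) = Add(44576, 26895) = 71471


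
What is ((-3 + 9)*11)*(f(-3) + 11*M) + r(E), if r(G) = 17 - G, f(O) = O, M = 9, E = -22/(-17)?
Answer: 107979/17 ≈ 6351.7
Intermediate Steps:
E = 22/17 (E = -22*(-1/17) = 22/17 ≈ 1.2941)
((-3 + 9)*11)*(f(-3) + 11*M) + r(E) = ((-3 + 9)*11)*(-3 + 11*9) + (17 - 1*22/17) = (6*11)*(-3 + 99) + (17 - 22/17) = 66*96 + 267/17 = 6336 + 267/17 = 107979/17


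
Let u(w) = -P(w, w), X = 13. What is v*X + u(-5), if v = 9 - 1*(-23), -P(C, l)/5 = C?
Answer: 391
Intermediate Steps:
P(C, l) = -5*C
u(w) = 5*w (u(w) = -(-5)*w = 5*w)
v = 32 (v = 9 + 23 = 32)
v*X + u(-5) = 32*13 + 5*(-5) = 416 - 25 = 391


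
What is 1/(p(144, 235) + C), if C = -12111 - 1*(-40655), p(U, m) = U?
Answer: 1/28688 ≈ 3.4858e-5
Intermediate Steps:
C = 28544 (C = -12111 + 40655 = 28544)
1/(p(144, 235) + C) = 1/(144 + 28544) = 1/28688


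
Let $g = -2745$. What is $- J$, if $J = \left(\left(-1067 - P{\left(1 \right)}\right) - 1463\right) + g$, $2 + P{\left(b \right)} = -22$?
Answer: $5251$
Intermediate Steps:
$P{\left(b \right)} = -24$ ($P{\left(b \right)} = -2 - 22 = -24$)
$J = -5251$ ($J = \left(\left(-1067 - -24\right) - 1463\right) - 2745 = \left(\left(-1067 + 24\right) - 1463\right) - 2745 = \left(-1043 - 1463\right) - 2745 = -2506 - 2745 = -5251$)
$- J = \left(-1\right) \left(-5251\right) = 5251$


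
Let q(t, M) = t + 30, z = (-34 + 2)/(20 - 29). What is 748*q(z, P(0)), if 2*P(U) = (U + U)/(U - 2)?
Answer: 225896/9 ≈ 25100.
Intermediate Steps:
P(U) = U/(-2 + U) (P(U) = ((U + U)/(U - 2))/2 = ((2*U)/(-2 + U))/2 = (2*U/(-2 + U))/2 = U/(-2 + U))
z = 32/9 (z = -32/(-9) = -32*(-⅑) = 32/9 ≈ 3.5556)
q(t, M) = 30 + t
748*q(z, P(0)) = 748*(30 + 32/9) = 748*(302/9) = 225896/9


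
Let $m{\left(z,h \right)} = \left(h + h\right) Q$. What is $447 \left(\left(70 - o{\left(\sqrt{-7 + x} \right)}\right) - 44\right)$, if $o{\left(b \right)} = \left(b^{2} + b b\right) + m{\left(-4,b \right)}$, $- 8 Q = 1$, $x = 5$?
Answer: $13410 + \frac{447 i \sqrt{2}}{4} \approx 13410.0 + 158.04 i$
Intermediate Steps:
$Q = - \frac{1}{8}$ ($Q = \left(- \frac{1}{8}\right) 1 = - \frac{1}{8} \approx -0.125$)
$m{\left(z,h \right)} = - \frac{h}{4}$ ($m{\left(z,h \right)} = \left(h + h\right) \left(- \frac{1}{8}\right) = 2 h \left(- \frac{1}{8}\right) = - \frac{h}{4}$)
$o{\left(b \right)} = 2 b^{2} - \frac{b}{4}$ ($o{\left(b \right)} = \left(b^{2} + b b\right) - \frac{b}{4} = \left(b^{2} + b^{2}\right) - \frac{b}{4} = 2 b^{2} - \frac{b}{4}$)
$447 \left(\left(70 - o{\left(\sqrt{-7 + x} \right)}\right) - 44\right) = 447 \left(\left(70 - \frac{\sqrt{-7 + 5} \left(-1 + 8 \sqrt{-7 + 5}\right)}{4}\right) - 44\right) = 447 \left(\left(70 - \frac{\sqrt{-2} \left(-1 + 8 \sqrt{-2}\right)}{4}\right) - 44\right) = 447 \left(\left(70 - \frac{i \sqrt{2} \left(-1 + 8 i \sqrt{2}\right)}{4}\right) - 44\right) = 447 \left(26 - \frac{i \sqrt{2} \left(-1 + 8 i \sqrt{2}\right)}{4}\right) = 11622 - \frac{447 i \sqrt{2} \left(-1 + 8 i \sqrt{2}\right)}{4}$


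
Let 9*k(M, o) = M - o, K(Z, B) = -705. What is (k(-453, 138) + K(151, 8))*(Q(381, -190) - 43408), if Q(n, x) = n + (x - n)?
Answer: 100798576/3 ≈ 3.3600e+7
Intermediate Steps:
k(M, o) = -o/9 + M/9 (k(M, o) = (M - o)/9 = -o/9 + M/9)
Q(n, x) = x
(k(-453, 138) + K(151, 8))*(Q(381, -190) - 43408) = ((-1/9*138 + (1/9)*(-453)) - 705)*(-190 - 43408) = ((-46/3 - 151/3) - 705)*(-43598) = (-197/3 - 705)*(-43598) = -2312/3*(-43598) = 100798576/3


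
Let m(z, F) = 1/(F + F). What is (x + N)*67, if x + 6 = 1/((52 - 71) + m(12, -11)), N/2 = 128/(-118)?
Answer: -13618152/24721 ≈ -550.87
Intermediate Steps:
m(z, F) = 1/(2*F)
N = -128/59 (N = 2*(128/(-118)) = 2*(128*(-1/118)) = 2*(-64/59) = -128/59 ≈ -2.1695)
x = -2536/419 (x = -6 + 1/((52 - 71) + (1/2)/(-11)) = -6 + 1/(-19 + (1/2)*(-1/11)) = -6 + 1/(-19 - 1/22) = -6 + 1/(-419/22) = -6 - 22/419 = -2536/419 ≈ -6.0525)
(x + N)*67 = (-2536/419 - 128/59)*67 = -203256/24721*67 = -13618152/24721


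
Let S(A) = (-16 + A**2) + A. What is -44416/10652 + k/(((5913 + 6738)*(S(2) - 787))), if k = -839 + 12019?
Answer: -111989705428/26850621561 ≈ -4.1708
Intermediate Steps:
S(A) = -16 + A + A**2
k = 11180
-44416/10652 + k/(((5913 + 6738)*(S(2) - 787))) = -44416/10652 + 11180/(((5913 + 6738)*((-16 + 2 + 2**2) - 787))) = -44416*1/10652 + 11180/((12651*((-16 + 2 + 4) - 787))) = -11104/2663 + 11180/((12651*(-10 - 787))) = -11104/2663 + 11180/((12651*(-797))) = -11104/2663 + 11180/(-10082847) = -11104/2663 + 11180*(-1/10082847) = -11104/2663 - 11180/10082847 = -111989705428/26850621561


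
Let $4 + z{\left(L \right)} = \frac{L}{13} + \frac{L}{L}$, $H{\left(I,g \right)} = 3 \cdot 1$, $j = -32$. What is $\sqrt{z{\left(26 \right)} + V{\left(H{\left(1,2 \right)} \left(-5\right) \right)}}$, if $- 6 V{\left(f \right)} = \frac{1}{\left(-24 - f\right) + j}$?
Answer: $\frac{7 i \sqrt{1230}}{246} \approx 0.99797 i$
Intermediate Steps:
$H{\left(I,g \right)} = 3$
$z{\left(L \right)} = -3 + \frac{L}{13}$ ($z{\left(L \right)} = -4 + \left(\frac{L}{13} + \frac{L}{L}\right) = -4 + \left(L \frac{1}{13} + 1\right) = -4 + \left(\frac{L}{13} + 1\right) = -4 + \left(1 + \frac{L}{13}\right) = -3 + \frac{L}{13}$)
$V{\left(f \right)} = - \frac{1}{6 \left(-56 - f\right)}$ ($V{\left(f \right)} = - \frac{1}{6 \left(\left(-24 - f\right) - 32\right)} = - \frac{1}{6 \left(-56 - f\right)}$)
$\sqrt{z{\left(26 \right)} + V{\left(H{\left(1,2 \right)} \left(-5\right) \right)}} = \sqrt{\left(-3 + \frac{1}{13} \cdot 26\right) + \frac{1}{6 \left(56 + 3 \left(-5\right)\right)}} = \sqrt{\left(-3 + 2\right) + \frac{1}{6 \left(56 - 15\right)}} = \sqrt{-1 + \frac{1}{6 \cdot 41}} = \sqrt{-1 + \frac{1}{6} \cdot \frac{1}{41}} = \sqrt{-1 + \frac{1}{246}} = \sqrt{- \frac{245}{246}} = \frac{7 i \sqrt{1230}}{246}$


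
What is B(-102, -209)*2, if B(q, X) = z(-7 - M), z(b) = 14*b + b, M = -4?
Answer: -90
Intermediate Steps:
z(b) = 15*b
B(q, X) = -45 (B(q, X) = 15*(-7 - 1*(-4)) = 15*(-7 + 4) = 15*(-3) = -45)
B(-102, -209)*2 = -45*2 = -90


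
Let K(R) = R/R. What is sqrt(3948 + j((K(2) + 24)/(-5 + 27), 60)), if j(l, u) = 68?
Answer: 4*sqrt(251) ≈ 63.372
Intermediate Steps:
K(R) = 1
sqrt(3948 + j((K(2) + 24)/(-5 + 27), 60)) = sqrt(3948 + 68) = sqrt(4016) = 4*sqrt(251)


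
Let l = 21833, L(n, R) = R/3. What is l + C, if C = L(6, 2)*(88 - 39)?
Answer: 65597/3 ≈ 21866.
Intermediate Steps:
L(n, R) = R/3 (L(n, R) = R*(⅓) = R/3)
C = 98/3 (C = ((⅓)*2)*(88 - 39) = (⅔)*49 = 98/3 ≈ 32.667)
l + C = 21833 + 98/3 = 65597/3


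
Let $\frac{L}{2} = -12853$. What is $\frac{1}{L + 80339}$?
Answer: $\frac{1}{54633} \approx 1.8304 \cdot 10^{-5}$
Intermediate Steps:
$L = -25706$ ($L = 2 \left(-12853\right) = -25706$)
$\frac{1}{L + 80339} = \frac{1}{-25706 + 80339} = \frac{1}{54633}$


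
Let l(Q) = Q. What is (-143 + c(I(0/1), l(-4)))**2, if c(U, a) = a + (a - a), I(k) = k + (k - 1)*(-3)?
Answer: 21609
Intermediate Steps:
I(k) = 3 - 2*k (I(k) = k + (-1 + k)*(-3) = k + (3 - 3*k) = 3 - 2*k)
c(U, a) = a (c(U, a) = a + 0 = a)
(-143 + c(I(0/1), l(-4)))**2 = (-143 - 4)**2 = (-147)**2 = 21609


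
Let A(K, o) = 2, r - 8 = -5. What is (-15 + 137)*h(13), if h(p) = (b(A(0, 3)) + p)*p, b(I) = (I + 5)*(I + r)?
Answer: 76128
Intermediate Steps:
r = 3 (r = 8 - 5 = 3)
b(I) = (3 + I)*(5 + I) (b(I) = (I + 5)*(I + 3) = (5 + I)*(3 + I) = (3 + I)*(5 + I))
h(p) = p*(35 + p) (h(p) = ((15 + 2**2 + 8*2) + p)*p = ((15 + 4 + 16) + p)*p = (35 + p)*p = p*(35 + p))
(-15 + 137)*h(13) = (-15 + 137)*(13*(35 + 13)) = 122*(13*48) = 122*624 = 76128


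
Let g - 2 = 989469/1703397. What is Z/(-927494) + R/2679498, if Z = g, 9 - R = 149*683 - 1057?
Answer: -1473225303038849/39197346548580433 ≈ -0.037585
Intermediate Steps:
g = 1465421/567799 (g = 2 + 989469/1703397 = 2 + 989469*(1/1703397) = 2 + 329823/567799 = 1465421/567799 ≈ 2.5809)
R = -100701 (R = 9 - (149*683 - 1057) = 9 - (101767 - 1057) = 9 - 1*100710 = 9 - 100710 = -100701)
Z = 1465421/567799 ≈ 2.5809
Z/(-927494) + R/2679498 = (1465421/567799)/(-927494) - 100701/2679498 = (1465421/567799)*(-1/927494) - 100701*1/2679498 = -1465421/526630165706 - 11189/297722 = -1473225303038849/39197346548580433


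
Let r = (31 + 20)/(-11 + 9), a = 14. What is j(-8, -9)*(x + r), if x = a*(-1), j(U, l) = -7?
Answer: 553/2 ≈ 276.50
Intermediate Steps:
x = -14 (x = 14*(-1) = -14)
r = -51/2 (r = 51/(-2) = 51*(-½) = -51/2 ≈ -25.500)
j(-8, -9)*(x + r) = -7*(-14 - 51/2) = -7*(-79/2) = 553/2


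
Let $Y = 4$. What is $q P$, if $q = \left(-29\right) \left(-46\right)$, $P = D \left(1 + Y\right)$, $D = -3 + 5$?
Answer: $13340$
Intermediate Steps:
$D = 2$
$P = 10$ ($P = 2 \left(1 + 4\right) = 2 \cdot 5 = 10$)
$q = 1334$
$q P = 1334 \cdot 10 = 13340$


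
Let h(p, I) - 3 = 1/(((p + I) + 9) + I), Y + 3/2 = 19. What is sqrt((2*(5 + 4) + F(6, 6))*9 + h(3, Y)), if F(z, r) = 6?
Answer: sqrt(483818)/47 ≈ 14.799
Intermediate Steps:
Y = 35/2 (Y = -3/2 + 19 = 35/2 ≈ 17.500)
h(p, I) = 3 + 1/(9 + p + 2*I) (h(p, I) = 3 + 1/(((p + I) + 9) + I) = 3 + 1/(((I + p) + 9) + I) = 3 + 1/((9 + I + p) + I) = 3 + 1/(9 + p + 2*I))
sqrt((2*(5 + 4) + F(6, 6))*9 + h(3, Y)) = sqrt((2*(5 + 4) + 6)*9 + (28 + 3*3 + 6*(35/2))/(9 + 3 + 2*(35/2))) = sqrt((2*9 + 6)*9 + (28 + 9 + 105)/(9 + 3 + 35)) = sqrt((18 + 6)*9 + 142/47) = sqrt(24*9 + (1/47)*142) = sqrt(216 + 142/47) = sqrt(10294/47) = sqrt(483818)/47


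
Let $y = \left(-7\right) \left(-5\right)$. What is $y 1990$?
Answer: $69650$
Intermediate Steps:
$y = 35$
$y 1990 = 35 \cdot 1990 = 69650$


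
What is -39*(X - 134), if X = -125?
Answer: 10101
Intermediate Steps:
-39*(X - 134) = -39*(-125 - 134) = -39*(-259) = 10101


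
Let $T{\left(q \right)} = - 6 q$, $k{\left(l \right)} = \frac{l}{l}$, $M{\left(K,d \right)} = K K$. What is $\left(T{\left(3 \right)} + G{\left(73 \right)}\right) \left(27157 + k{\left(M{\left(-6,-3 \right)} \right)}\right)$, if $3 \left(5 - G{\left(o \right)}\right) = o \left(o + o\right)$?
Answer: $- \frac{290509126}{3} \approx -9.6836 \cdot 10^{7}$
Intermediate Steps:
$M{\left(K,d \right)} = K^{2}$
$G{\left(o \right)} = 5 - \frac{2 o^{2}}{3}$ ($G{\left(o \right)} = 5 - \frac{o \left(o + o\right)}{3} = 5 - \frac{o 2 o}{3} = 5 - \frac{2 o^{2}}{3}$)
$k{\left(l \right)} = 1$
$\left(T{\left(3 \right)} + G{\left(73 \right)}\right) \left(27157 + k{\left(M{\left(-6,-3 \right)} \right)}\right) = \left(\left(-6\right) 3 + \left(5 - \frac{2 \cdot 73^{2}}{3}\right)\right) \left(27157 + 1\right) = \left(-18 + \left(5 - \frac{10658}{3}\right)\right) 27158 = \left(-18 - \frac{10643}{3}\right) 27158 = \left(- \frac{10697}{3}\right) 27158 = - \frac{290509126}{3}$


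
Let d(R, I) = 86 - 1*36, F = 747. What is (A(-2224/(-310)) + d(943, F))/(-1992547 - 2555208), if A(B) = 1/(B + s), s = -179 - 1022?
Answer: -108847/9900355629 ≈ -1.0994e-5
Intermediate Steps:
s = -1201
A(B) = 1/(-1201 + B) (A(B) = 1/(B - 1201) = 1/(-1201 + B))
d(R, I) = 50 (d(R, I) = 86 - 36 = 50)
(A(-2224/(-310)) + d(943, F))/(-1992547 - 2555208) = (1/(-1201 - 2224/(-310)) + 50)/(-1992547 - 2555208) = (1/(-1201 - 2224*(-1/310)) + 50)/(-4547755) = (1/(-1201 + 1112/155) + 50)*(-1/4547755) = (1/(-185043/155) + 50)*(-1/4547755) = (-155/185043 + 50)*(-1/4547755) = (9251995/185043)*(-1/4547755) = -108847/9900355629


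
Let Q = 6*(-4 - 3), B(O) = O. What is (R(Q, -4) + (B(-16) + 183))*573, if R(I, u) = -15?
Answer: 87096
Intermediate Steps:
Q = -42 (Q = 6*(-7) = -42)
(R(Q, -4) + (B(-16) + 183))*573 = (-15 + (-16 + 183))*573 = (-15 + 167)*573 = 152*573 = 87096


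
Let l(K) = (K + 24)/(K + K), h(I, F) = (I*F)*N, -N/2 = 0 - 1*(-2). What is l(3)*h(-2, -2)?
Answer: -72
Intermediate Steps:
N = -4 (N = -2*(0 - 1*(-2)) = -2*(0 + 2) = -2*2 = -4)
h(I, F) = -4*F*I (h(I, F) = (I*F)*(-4) = (F*I)*(-4) = -4*F*I)
l(K) = (24 + K)/(2*K) (l(K) = (24 + K)/((2*K)) = (24 + K)*(1/(2*K)) = (24 + K)/(2*K))
l(3)*h(-2, -2) = ((1/2)*(24 + 3)/3)*(-4*(-2)*(-2)) = ((1/2)*(1/3)*27)*(-16) = (9/2)*(-16) = -72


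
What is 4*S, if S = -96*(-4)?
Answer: 1536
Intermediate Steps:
S = 384
4*S = 4*384 = 1536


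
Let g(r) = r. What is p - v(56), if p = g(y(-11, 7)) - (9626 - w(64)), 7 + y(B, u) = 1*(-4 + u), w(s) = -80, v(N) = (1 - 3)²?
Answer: -9714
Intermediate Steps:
v(N) = 4 (v(N) = (-2)² = 4)
y(B, u) = -11 + u (y(B, u) = -7 + 1*(-4 + u) = -7 + (-4 + u) = -11 + u)
p = -9710 (p = (-11 + 7) - (9626 - 1*(-80)) = -4 - (9626 + 80) = -4 - 1*9706 = -4 - 9706 = -9710)
p - v(56) = -9710 - 1*4 = -9710 - 4 = -9714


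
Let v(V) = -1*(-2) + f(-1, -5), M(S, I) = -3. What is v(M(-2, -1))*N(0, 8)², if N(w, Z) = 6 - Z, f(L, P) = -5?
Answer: -12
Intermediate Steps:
v(V) = -3 (v(V) = -1*(-2) - 5 = 2 - 5 = -3)
v(M(-2, -1))*N(0, 8)² = -3*(6 - 1*8)² = -3*(6 - 8)² = -3*(-2)² = -3*4 = -12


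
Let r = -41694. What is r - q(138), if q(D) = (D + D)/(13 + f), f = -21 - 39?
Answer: -1959342/47 ≈ -41688.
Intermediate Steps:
f = -60
q(D) = -2*D/47 (q(D) = (D + D)/(13 - 60) = (2*D)/(-47) = (2*D)*(-1/47) = -2*D/47)
r - q(138) = -41694 - (-2)*138/47 = -41694 - 1*(-276/47) = -41694 + 276/47 = -1959342/47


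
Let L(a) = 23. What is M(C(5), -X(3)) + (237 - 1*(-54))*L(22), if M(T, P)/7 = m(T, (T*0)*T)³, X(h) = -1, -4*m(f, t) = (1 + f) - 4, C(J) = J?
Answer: 53537/8 ≈ 6692.1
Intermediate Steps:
m(f, t) = ¾ - f/4 (m(f, t) = -((1 + f) - 4)/4 = -(-3 + f)/4 = ¾ - f/4)
M(T, P) = 7*(¾ - T/4)³
M(C(5), -X(3)) + (237 - 1*(-54))*L(22) = -7*(-3 + 5)³/64 + (237 - 1*(-54))*23 = -7/64*2³ + (237 + 54)*23 = -7/64*8 + 291*23 = -7/8 + 6693 = 53537/8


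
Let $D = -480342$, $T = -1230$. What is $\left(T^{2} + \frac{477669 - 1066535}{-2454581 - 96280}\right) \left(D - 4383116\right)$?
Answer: $- \frac{18769048338783718828}{2550861} \approx -7.3579 \cdot 10^{12}$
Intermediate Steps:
$\left(T^{2} + \frac{477669 - 1066535}{-2454581 - 96280}\right) \left(D - 4383116\right) = \left(\left(-1230\right)^{2} + \frac{477669 - 1066535}{-2454581 - 96280}\right) \left(-480342 - 4383116\right) = \left(1512900 - \frac{588866}{-2550861}\right) \left(-4863458\right) = \left(1512900 - - \frac{588866}{2550861}\right) \left(-4863458\right) = \left(1512900 + \frac{588866}{2550861}\right) \left(-4863458\right) = \frac{3859198195766}{2550861} \left(-4863458\right) = - \frac{18769048338783718828}{2550861}$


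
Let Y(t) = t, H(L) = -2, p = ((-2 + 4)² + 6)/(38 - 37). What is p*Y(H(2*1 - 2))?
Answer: -20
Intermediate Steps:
p = 10 (p = (2² + 6)/1 = (4 + 6)*1 = 10*1 = 10)
p*Y(H(2*1 - 2)) = 10*(-2) = -20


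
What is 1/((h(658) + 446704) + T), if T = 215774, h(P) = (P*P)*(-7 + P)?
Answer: 1/282522042 ≈ 3.5395e-9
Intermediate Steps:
h(P) = P**2*(-7 + P)
1/((h(658) + 446704) + T) = 1/((658**2*(-7 + 658) + 446704) + 215774) = 1/((432964*651 + 446704) + 215774) = 1/((281859564 + 446704) + 215774) = 1/(282306268 + 215774) = 1/282522042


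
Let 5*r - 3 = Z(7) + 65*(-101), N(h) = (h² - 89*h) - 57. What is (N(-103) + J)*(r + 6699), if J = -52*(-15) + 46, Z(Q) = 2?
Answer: 110675915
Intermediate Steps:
J = 826 (J = 780 + 46 = 826)
N(h) = -57 + h² - 89*h
r = -1312 (r = ⅗ + (2 + 65*(-101))/5 = ⅗ + (2 - 6565)/5 = ⅗ + (⅕)*(-6563) = ⅗ - 6563/5 = -1312)
(N(-103) + J)*(r + 6699) = ((-57 + (-103)² - 89*(-103)) + 826)*(-1312 + 6699) = ((-57 + 10609 + 9167) + 826)*5387 = (19719 + 826)*5387 = 20545*5387 = 110675915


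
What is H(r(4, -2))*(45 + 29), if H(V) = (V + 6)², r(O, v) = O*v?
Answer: 296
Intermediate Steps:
H(V) = (6 + V)²
H(r(4, -2))*(45 + 29) = (6 + 4*(-2))²*(45 + 29) = (6 - 8)²*74 = (-2)²*74 = 4*74 = 296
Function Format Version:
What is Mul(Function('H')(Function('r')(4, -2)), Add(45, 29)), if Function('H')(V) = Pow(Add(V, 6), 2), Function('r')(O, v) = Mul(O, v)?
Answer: 296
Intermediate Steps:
Function('H')(V) = Pow(Add(6, V), 2)
Mul(Function('H')(Function('r')(4, -2)), Add(45, 29)) = Mul(Pow(Add(6, Mul(4, -2)), 2), Add(45, 29)) = Mul(Pow(Add(6, -8), 2), 74) = Mul(Pow(-2, 2), 74) = Mul(4, 74) = 296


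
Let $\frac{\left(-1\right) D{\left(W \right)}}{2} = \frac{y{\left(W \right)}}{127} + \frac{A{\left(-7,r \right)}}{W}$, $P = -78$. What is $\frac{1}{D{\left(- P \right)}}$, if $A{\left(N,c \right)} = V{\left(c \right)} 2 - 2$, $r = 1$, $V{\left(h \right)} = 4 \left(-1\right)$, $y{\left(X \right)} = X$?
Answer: $- \frac{4953}{4814} \approx -1.0289$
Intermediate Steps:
$V{\left(h \right)} = -4$
$A{\left(N,c \right)} = -10$ ($A{\left(N,c \right)} = \left(-4\right) 2 - 2 = -8 - 2 = -10$)
$D{\left(W \right)} = \frac{20}{W} - \frac{2 W}{127}$ ($D{\left(W \right)} = - 2 \left(\frac{W}{127} - \frac{10}{W}\right) = - 2 \left(- \frac{10}{W} + \frac{W}{127}\right) = \frac{20}{W} - \frac{2 W}{127}$)
$\frac{1}{D{\left(- P \right)}} = \frac{1}{\frac{20}{\left(-1\right) \left(-78\right)} - \frac{2 \left(\left(-1\right) \left(-78\right)\right)}{127}} = \frac{1}{\frac{20}{78} - \frac{156}{127}} = \frac{1}{20 \cdot \frac{1}{78} - \frac{156}{127}} = \frac{1}{\frac{10}{39} - \frac{156}{127}} = \frac{1}{- \frac{4814}{4953}} = - \frac{4953}{4814}$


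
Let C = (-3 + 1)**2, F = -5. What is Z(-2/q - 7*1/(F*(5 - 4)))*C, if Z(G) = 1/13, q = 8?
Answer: 4/13 ≈ 0.30769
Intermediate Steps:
Z(G) = 1/13
C = 4 (C = (-2)**2 = 4)
Z(-2/q - 7*1/(F*(5 - 4)))*C = (1/13)*4 = 4/13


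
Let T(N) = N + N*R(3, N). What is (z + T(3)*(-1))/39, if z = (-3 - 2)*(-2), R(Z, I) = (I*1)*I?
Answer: -20/39 ≈ -0.51282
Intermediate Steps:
R(Z, I) = I**2 (R(Z, I) = I*I = I**2)
z = 10 (z = -5*(-2) = 10)
T(N) = N + N**3 (T(N) = N + N*N**2 = N + N**3)
(z + T(3)*(-1))/39 = (10 + (3 + 3**3)*(-1))/39 = (10 + (3 + 27)*(-1))/39 = (10 + 30*(-1))/39 = (10 - 30)/39 = (1/39)*(-20) = -20/39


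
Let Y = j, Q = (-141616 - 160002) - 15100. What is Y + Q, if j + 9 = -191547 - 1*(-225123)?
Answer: -283151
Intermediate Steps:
j = 33567 (j = -9 + (-191547 - 1*(-225123)) = -9 + (-191547 + 225123) = -9 + 33576 = 33567)
Q = -316718 (Q = -301618 - 15100 = -316718)
Y = 33567
Y + Q = 33567 - 316718 = -283151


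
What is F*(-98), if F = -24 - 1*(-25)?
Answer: -98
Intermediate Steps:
F = 1 (F = -24 + 25 = 1)
F*(-98) = 1*(-98) = -98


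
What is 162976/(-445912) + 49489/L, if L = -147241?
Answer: -5758061023/8207066099 ≈ -0.70160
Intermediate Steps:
162976/(-445912) + 49489/L = 162976/(-445912) + 49489/(-147241) = 162976*(-1/445912) + 49489*(-1/147241) = -20372/55739 - 49489/147241 = -5758061023/8207066099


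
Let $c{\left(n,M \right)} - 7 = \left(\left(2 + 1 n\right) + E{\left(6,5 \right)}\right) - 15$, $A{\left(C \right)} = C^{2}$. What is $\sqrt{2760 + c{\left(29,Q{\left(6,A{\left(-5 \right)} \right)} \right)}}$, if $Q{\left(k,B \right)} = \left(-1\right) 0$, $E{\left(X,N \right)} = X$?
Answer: $\sqrt{2789} \approx 52.811$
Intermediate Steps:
$Q{\left(k,B \right)} = 0$
$c{\left(n,M \right)} = n$ ($c{\left(n,M \right)} = 7 + \left(\left(\left(2 + 1 n\right) + 6\right) - 15\right) = 7 + \left(\left(\left(2 + n\right) + 6\right) - 15\right) = 7 + \left(\left(8 + n\right) - 15\right) = 7 + \left(-7 + n\right) = n$)
$\sqrt{2760 + c{\left(29,Q{\left(6,A{\left(-5 \right)} \right)} \right)}} = \sqrt{2760 + 29} = \sqrt{2789}$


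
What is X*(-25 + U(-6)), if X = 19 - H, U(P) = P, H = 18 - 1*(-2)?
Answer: 31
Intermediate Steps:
H = 20 (H = 18 + 2 = 20)
X = -1 (X = 19 - 1*20 = 19 - 20 = -1)
X*(-25 + U(-6)) = -(-25 - 6) = -1*(-31) = 31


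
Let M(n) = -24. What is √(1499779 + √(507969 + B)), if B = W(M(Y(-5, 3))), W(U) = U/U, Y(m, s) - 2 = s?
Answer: √(1499779 + √507970) ≈ 1224.9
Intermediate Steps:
Y(m, s) = 2 + s
W(U) = 1
B = 1
√(1499779 + √(507969 + B)) = √(1499779 + √(507969 + 1)) = √(1499779 + √507970)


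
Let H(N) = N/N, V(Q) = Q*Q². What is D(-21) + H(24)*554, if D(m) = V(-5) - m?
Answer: 450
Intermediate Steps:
V(Q) = Q³
H(N) = 1
D(m) = -125 - m (D(m) = (-5)³ - m = -125 - m)
D(-21) + H(24)*554 = (-125 - 1*(-21)) + 1*554 = (-125 + 21) + 554 = -104 + 554 = 450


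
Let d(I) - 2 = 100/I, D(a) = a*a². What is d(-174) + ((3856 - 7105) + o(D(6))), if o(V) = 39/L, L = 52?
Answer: -1129895/348 ≈ -3246.8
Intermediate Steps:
D(a) = a³
d(I) = 2 + 100/I
o(V) = ¾ (o(V) = 39/52 = 39*(1/52) = ¾)
d(-174) + ((3856 - 7105) + o(D(6))) = (2 + 100/(-174)) + ((3856 - 7105) + ¾) = (2 + 100*(-1/174)) + (-3249 + ¾) = (2 - 50/87) - 12993/4 = 124/87 - 12993/4 = -1129895/348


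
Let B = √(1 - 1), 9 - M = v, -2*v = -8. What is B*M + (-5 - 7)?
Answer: -12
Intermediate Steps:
v = 4 (v = -½*(-8) = 4)
M = 5 (M = 9 - 1*4 = 9 - 4 = 5)
B = 0 (B = √0 = 0)
B*M + (-5 - 7) = 0*5 + (-5 - 7) = 0 - 12 = -12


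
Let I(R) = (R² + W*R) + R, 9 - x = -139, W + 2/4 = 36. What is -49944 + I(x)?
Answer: -22638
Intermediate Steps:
W = 71/2 (W = -½ + 36 = 71/2 ≈ 35.500)
x = 148 (x = 9 - 1*(-139) = 9 + 139 = 148)
I(R) = R² + 73*R/2 (I(R) = (R² + 71*R/2) + R = R² + 73*R/2)
-49944 + I(x) = -49944 + (½)*148*(73 + 2*148) = -49944 + (½)*148*(73 + 296) = -49944 + (½)*148*369 = -49944 + 27306 = -22638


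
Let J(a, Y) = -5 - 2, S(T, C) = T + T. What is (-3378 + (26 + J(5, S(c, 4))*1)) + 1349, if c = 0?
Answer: -2010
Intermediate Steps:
S(T, C) = 2*T
J(a, Y) = -7
(-3378 + (26 + J(5, S(c, 4))*1)) + 1349 = (-3378 + (26 - 7*1)) + 1349 = (-3378 + (26 - 7)) + 1349 = (-3378 + 19) + 1349 = -3359 + 1349 = -2010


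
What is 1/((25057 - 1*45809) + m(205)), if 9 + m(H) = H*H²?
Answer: 1/8594364 ≈ 1.1636e-7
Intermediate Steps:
m(H) = -9 + H³ (m(H) = -9 + H*H² = -9 + H³)
1/((25057 - 1*45809) + m(205)) = 1/((25057 - 1*45809) + (-9 + 205³)) = 1/((25057 - 45809) + (-9 + 8615125)) = 1/(-20752 + 8615116) = 1/8594364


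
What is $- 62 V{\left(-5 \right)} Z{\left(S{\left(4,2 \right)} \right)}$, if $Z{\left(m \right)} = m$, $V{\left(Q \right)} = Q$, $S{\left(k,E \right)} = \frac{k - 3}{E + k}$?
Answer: $\frac{155}{3} \approx 51.667$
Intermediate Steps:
$S{\left(k,E \right)} = \frac{-3 + k}{E + k}$
$- 62 V{\left(-5 \right)} Z{\left(S{\left(4,2 \right)} \right)} = \left(-62\right) \left(-5\right) \frac{-3 + 4}{2 + 4} = 310 \cdot \frac{1}{6} \cdot 1 = 310 \cdot \frac{1}{6} = \frac{155}{3}$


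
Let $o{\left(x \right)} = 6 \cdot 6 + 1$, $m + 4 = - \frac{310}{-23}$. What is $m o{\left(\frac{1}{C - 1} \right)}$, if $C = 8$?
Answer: $\frac{8066}{23} \approx 350.7$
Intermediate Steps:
$m = \frac{218}{23}$ ($m = -4 - \frac{310}{-23} = -4 - - \frac{310}{23} = -4 + \frac{310}{23} = \frac{218}{23} \approx 9.4783$)
$o{\left(x \right)} = 37$ ($o{\left(x \right)} = 36 + 1 = 37$)
$m o{\left(\frac{1}{C - 1} \right)} = \frac{218}{23} \cdot 37 = \frac{8066}{23}$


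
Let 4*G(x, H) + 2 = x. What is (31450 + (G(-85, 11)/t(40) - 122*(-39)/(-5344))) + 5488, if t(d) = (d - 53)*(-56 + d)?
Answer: 5132175235/138944 ≈ 36937.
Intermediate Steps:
G(x, H) = -1/2 + x/4
t(d) = (-56 + d)*(-53 + d) (t(d) = (-53 + d)*(-56 + d) = (-56 + d)*(-53 + d))
(31450 + (G(-85, 11)/t(40) - 122*(-39)/(-5344))) + 5488 = (31450 + ((-1/2 + (1/4)*(-85))/(2968 + 40**2 - 109*40) - 122*(-39)/(-5344))) + 5488 = (31450 + ((-1/2 - 85/4)/(2968 + 1600 - 4360) + 4758*(-1/5344))) + 5488 = (31450 + (-87/4/208 - 2379/2672)) + 5488 = (31450 + (-87/4*1/208 - 2379/2672)) + 5488 = (31450 + (-87/832 - 2379/2672)) + 5488 = (31450 - 138237/138944) + 5488 = 4369650563/138944 + 5488 = 5132175235/138944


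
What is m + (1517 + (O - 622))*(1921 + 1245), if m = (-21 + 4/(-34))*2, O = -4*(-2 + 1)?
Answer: 48385260/17 ≈ 2.8462e+6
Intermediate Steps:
O = 4 (O = -4*(-1) = 4)
m = -718/17 (m = (-21 + 4*(-1/34))*2 = (-21 - 2/17)*2 = -359/17*2 = -718/17 ≈ -42.235)
m + (1517 + (O - 622))*(1921 + 1245) = -718/17 + (1517 + (4 - 622))*(1921 + 1245) = -718/17 + (1517 - 618)*3166 = -718/17 + 899*3166 = -718/17 + 2846234 = 48385260/17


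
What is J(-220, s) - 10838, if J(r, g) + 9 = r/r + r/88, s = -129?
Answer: -21697/2 ≈ -10849.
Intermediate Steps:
J(r, g) = -8 + r/88 (J(r, g) = -9 + (r/r + r/88) = -9 + (1 + r*(1/88)) = -9 + (1 + r/88) = -8 + r/88)
J(-220, s) - 10838 = (-8 + (1/88)*(-220)) - 10838 = (-8 - 5/2) - 10838 = -21/2 - 10838 = -21697/2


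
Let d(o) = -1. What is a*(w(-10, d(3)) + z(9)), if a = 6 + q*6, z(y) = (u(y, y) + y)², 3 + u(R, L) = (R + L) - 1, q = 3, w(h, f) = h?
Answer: 12456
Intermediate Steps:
u(R, L) = -4 + L + R (u(R, L) = -3 + ((R + L) - 1) = -3 + ((L + R) - 1) = -3 + (-1 + L + R) = -4 + L + R)
z(y) = (-4 + 3*y)² (z(y) = ((-4 + y + y) + y)² = ((-4 + 2*y) + y)² = (-4 + 3*y)²)
a = 24 (a = 6 + 3*6 = 6 + 18 = 24)
a*(w(-10, d(3)) + z(9)) = 24*(-10 + (-4 + 3*9)²) = 24*(-10 + (-4 + 27)²) = 24*(-10 + 23²) = 24*(-10 + 529) = 24*519 = 12456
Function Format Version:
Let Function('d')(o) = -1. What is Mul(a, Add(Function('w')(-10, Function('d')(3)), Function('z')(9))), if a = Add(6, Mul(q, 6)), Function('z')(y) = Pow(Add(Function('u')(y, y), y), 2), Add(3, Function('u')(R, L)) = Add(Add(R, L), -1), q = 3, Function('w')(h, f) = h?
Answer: 12456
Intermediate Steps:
Function('u')(R, L) = Add(-4, L, R) (Function('u')(R, L) = Add(-3, Add(Add(R, L), -1)) = Add(-3, Add(Add(L, R), -1)) = Add(-3, Add(-1, L, R)) = Add(-4, L, R))
Function('z')(y) = Pow(Add(-4, Mul(3, y)), 2) (Function('z')(y) = Pow(Add(Add(-4, y, y), y), 2) = Pow(Add(Add(-4, Mul(2, y)), y), 2) = Pow(Add(-4, Mul(3, y)), 2))
a = 24 (a = Add(6, Mul(3, 6)) = Add(6, 18) = 24)
Mul(a, Add(Function('w')(-10, Function('d')(3)), Function('z')(9))) = Mul(24, Add(-10, Pow(Add(-4, Mul(3, 9)), 2))) = Mul(24, Add(-10, Pow(Add(-4, 27), 2))) = Mul(24, Add(-10, Pow(23, 2))) = Mul(24, Add(-10, 529)) = Mul(24, 519) = 12456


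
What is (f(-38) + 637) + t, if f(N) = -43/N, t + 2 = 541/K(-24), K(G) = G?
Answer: 279797/456 ≈ 613.59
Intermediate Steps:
t = -589/24 (t = -2 + 541/(-24) = -2 + 541*(-1/24) = -2 - 541/24 = -589/24 ≈ -24.542)
(f(-38) + 637) + t = (-43/(-38) + 637) - 589/24 = (-43*(-1/38) + 637) - 589/24 = (43/38 + 637) - 589/24 = 24249/38 - 589/24 = 279797/456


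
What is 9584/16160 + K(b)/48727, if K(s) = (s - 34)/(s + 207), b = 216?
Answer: 1763783557/2973948030 ≈ 0.59308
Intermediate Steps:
K(s) = (-34 + s)/(207 + s)
9584/16160 + K(b)/48727 = 9584/16160 + ((-34 + 216)/(207 + 216))/48727 = 9584*(1/16160) + (182/423)*(1/48727) = 599/1010 + ((1/423)*182)*(1/48727) = 599/1010 + (182/423)*(1/48727) = 599/1010 + 26/2944503 = 1763783557/2973948030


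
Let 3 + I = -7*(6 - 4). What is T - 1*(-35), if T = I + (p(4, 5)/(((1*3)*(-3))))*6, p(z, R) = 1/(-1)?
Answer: 56/3 ≈ 18.667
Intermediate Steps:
p(z, R) = -1
I = -17 (I = -3 - 7*(6 - 4) = -3 - 7*2 = -3 - 14 = -17)
T = -49/3 (T = -17 - 1/((1*3)*(-3))*6 = -17 - 1/(3*(-3))*6 = -17 - 1/(-9)*6 = -17 - 1*(-⅑)*6 = -17 + (⅑)*6 = -17 + ⅔ = -49/3 ≈ -16.333)
T - 1*(-35) = -49/3 - 1*(-35) = -49/3 + 35 = 56/3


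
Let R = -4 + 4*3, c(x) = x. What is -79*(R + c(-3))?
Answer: -395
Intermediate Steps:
R = 8 (R = -4 + 12 = 8)
-79*(R + c(-3)) = -79*(8 - 3) = -79*5 = -395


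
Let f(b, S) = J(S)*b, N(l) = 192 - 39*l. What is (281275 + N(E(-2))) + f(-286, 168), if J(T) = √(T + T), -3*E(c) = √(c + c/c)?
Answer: 281467 - 1144*√21 + 13*I ≈ 2.7622e+5 + 13.0*I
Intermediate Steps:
E(c) = -√(1 + c)/3 (E(c) = -√(c + c/c)/3 = -√(c + 1)/3 = -√(1 + c)/3)
J(T) = √2*√T (J(T) = √(2*T) = √2*√T)
N(l) = 192 - 39*l
f(b, S) = b*√2*√S (f(b, S) = (√2*√S)*b = b*√2*√S)
(281275 + N(E(-2))) + f(-286, 168) = (281275 + (192 - (-13)*√(1 - 2))) - 286*√2*√168 = (281275 + (192 - (-13)*√(-1))) - 286*√2*2*√42 = (281275 + (192 - (-13)*I)) - 1144*√21 = (281275 + (192 + 13*I)) - 1144*√21 = (281467 + 13*I) - 1144*√21 = 281467 - 1144*√21 + 13*I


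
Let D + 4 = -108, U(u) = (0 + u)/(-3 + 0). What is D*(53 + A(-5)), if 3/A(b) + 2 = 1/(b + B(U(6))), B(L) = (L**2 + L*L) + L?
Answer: -5600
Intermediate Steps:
U(u) = -u/3 (U(u) = u/(-3) = u*(-1/3) = -u/3)
B(L) = L + 2*L**2 (B(L) = (L**2 + L**2) + L = 2*L**2 + L = L + 2*L**2)
D = -112 (D = -4 - 108 = -112)
A(b) = 3/(-2 + 1/(6 + b)) (A(b) = 3/(-2 + 1/(b + (-1/3*6)*(1 + 2*(-1/3*6)))) = 3/(-2 + 1/(b - 2*(1 + 2*(-2)))) = 3/(-2 + 1/(b - 2*(1 - 4))) = 3/(-2 + 1/(b - 2*(-3))) = 3/(-2 + 1/(b + 6)) = 3/(-2 + 1/(6 + b)))
D*(53 + A(-5)) = -112*(53 + 3*(-6 - 1*(-5))/(11 + 2*(-5))) = -112*(53 + 3*(-6 + 5)/(11 - 10)) = -112*(53 + 3*(-1)/1) = -112*(53 + 3*1*(-1)) = -112*(53 - 3) = -112*50 = -5600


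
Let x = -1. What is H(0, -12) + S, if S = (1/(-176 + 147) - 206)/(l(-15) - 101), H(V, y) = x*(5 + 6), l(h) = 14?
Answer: -21778/2523 ≈ -8.6318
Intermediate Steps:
H(V, y) = -11 (H(V, y) = -(5 + 6) = -1*11 = -11)
S = 5975/2523 (S = (1/(-176 + 147) - 206)/(14 - 101) = (1/(-29) - 206)/(-87) = (-1/29 - 206)*(-1/87) = -5975/29*(-1/87) = 5975/2523 ≈ 2.3682)
H(0, -12) + S = -11 + 5975/2523 = -21778/2523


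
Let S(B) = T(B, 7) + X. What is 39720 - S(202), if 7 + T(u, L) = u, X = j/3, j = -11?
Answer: 118586/3 ≈ 39529.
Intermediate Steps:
X = -11/3 ≈ -3.6667
T(u, L) = -7 + u
S(B) = -32/3 + B (S(B) = (-7 + B) - 11/3 = -32/3 + B)
39720 - S(202) = 39720 - (-32/3 + 202) = 39720 - 1*574/3 = 39720 - 574/3 = 118586/3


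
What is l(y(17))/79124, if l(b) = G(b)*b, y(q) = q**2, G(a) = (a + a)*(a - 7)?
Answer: 11776461/19781 ≈ 595.34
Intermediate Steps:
G(a) = 2*a*(-7 + a) (G(a) = (2*a)*(-7 + a) = 2*a*(-7 + a))
l(b) = 2*b**2*(-7 + b) (l(b) = (2*b*(-7 + b))*b = 2*b**2*(-7 + b))
l(y(17))/79124 = (2*(17**2)**2*(-7 + 17**2))/79124 = (2*289**2*(-7 + 289))*(1/79124) = (2*83521*282)*(1/79124) = 47105844*(1/79124) = 11776461/19781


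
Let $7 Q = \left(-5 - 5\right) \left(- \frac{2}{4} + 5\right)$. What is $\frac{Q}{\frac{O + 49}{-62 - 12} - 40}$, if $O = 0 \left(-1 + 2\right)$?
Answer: $\frac{1110}{7021} \approx 0.1581$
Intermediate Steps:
$Q = - \frac{45}{7}$ ($Q = \frac{\left(-5 - 5\right) \left(- \frac{2}{4} + 5\right)}{7} = \frac{\left(-10\right) \left(\left(-2\right) \frac{1}{4} + 5\right)}{7} = \frac{\left(-10\right) \left(- \frac{1}{2} + 5\right)}{7} = \frac{\left(-10\right) \frac{9}{2}}{7} = \frac{1}{7} \left(-45\right) = - \frac{45}{7} \approx -6.4286$)
$O = 0$ ($O = 0 \cdot 1 = 0$)
$\frac{Q}{\frac{O + 49}{-62 - 12} - 40} = \frac{1}{\frac{0 + 49}{-62 - 12} - 40} \left(- \frac{45}{7}\right) = \frac{1}{\frac{49}{-74} - 40} \left(- \frac{45}{7}\right) = \frac{1}{49 \left(- \frac{1}{74}\right) - 40} \left(- \frac{45}{7}\right) = \frac{1}{- \frac{49}{74} - 40} \left(- \frac{45}{7}\right) = \frac{1}{- \frac{3009}{74}} \left(- \frac{45}{7}\right) = \left(- \frac{74}{3009}\right) \left(- \frac{45}{7}\right) = \frac{1110}{7021}$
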